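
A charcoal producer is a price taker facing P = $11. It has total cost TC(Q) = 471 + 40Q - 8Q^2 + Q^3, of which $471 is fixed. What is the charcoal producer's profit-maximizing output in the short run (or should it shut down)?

Shut down

From TC, MC = TC'(Q) = 40 - 16Q + 3Q^2 and AVC = VC/Q = 40 - 8Q + Q^2.
AVC hits its minimum where MC = AVC, at Q = 4, giving min AVC = 40 - 8·4 + 4^2 = $24.
Since P = $11 < min AVC = $24, price fails to cover variable cost at any output.
Best response: produce nothing and absorb the $471 fixed cost.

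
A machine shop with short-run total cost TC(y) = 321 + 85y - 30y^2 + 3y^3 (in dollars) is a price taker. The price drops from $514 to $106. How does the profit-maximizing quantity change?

MC = 85 - 60y + 9y^2; the shutdown threshold is min AVC = $10 (at y = 5).
With P = $514 above the shutdown price, P = MC gives y = 11.
At P = $106 ≥ min AVC, set P = MC: y = 7. The firm stays open but cuts output.

Output falls from 11 to 7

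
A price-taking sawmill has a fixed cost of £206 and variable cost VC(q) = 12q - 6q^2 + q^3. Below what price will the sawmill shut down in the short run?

The shutdown price is the minimum of AVC. VC = 12q - 6q^2 + q^3, so AVC = 12 - 6q + q^2.
At the minimum of AVC, MC = AVC. MC = 12 - 12q + 3q^2; setting MC = AVC gives 2q^2 - 6q = 0, so q = 3. min AVC = 3.
So the shutdown price is £3.

£3 per unit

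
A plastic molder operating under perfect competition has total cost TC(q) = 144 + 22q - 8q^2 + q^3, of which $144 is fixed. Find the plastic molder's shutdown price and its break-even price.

Shutdown price = $6; break-even price = $34

Shutdown price = min AVC. AVC = 22 - 8q + q^2, with vertex at q = 4 and minimum $6.
ATC = 144/q + 22 - 8q + q^2. Setting dATC/dq = −144/q^2 − 8 + 2q = 0 gives q = 6 (since 2·6^3 − 8·6^2 = 144).
min ATC = 144/6 + 22 − 8·6 + 6^2 = $34. That is the break-even price.
Between these two prices the firm operates at a loss; above $34 it earns a profit.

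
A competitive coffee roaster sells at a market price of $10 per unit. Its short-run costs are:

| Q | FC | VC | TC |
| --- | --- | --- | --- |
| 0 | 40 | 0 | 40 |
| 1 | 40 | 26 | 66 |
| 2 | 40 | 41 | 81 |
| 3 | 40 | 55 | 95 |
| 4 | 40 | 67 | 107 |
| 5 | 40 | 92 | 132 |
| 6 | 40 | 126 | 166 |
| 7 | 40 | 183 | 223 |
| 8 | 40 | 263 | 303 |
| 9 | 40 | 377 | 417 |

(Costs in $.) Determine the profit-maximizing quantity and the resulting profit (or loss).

Tabulate TR − TC: Q=0: -40; Q=1: -56; Q=2: -61; Q=3: -65; Q=4: -67; Q=5: -82; Q=6: -106; Q=7: -153; Q=8: -223; Q=9: -327.
Profit is highest at Q = 0. Equivalently, the lowest AVC in the table is 67/4 ≈ $16.75 at Q = 4, and P = $10 falls below it — price never covers variable cost, so the firm shuts down and loses only its fixed cost.

Q = 0 (shut down); profit = -$40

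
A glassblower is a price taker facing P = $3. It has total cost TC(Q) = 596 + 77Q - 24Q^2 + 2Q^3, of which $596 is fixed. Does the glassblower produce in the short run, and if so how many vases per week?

Shut down

From TC, MC = TC'(Q) = 77 - 48Q + 6Q^2 and AVC = VC/Q = 77 - 24Q + 2Q^2.
AVC is minimized where dAVC/dQ = -24 + 4Q = 0, at Q = 6; min AVC = 77 - 24·6 + 2·6^2 = $5.
P = $3 lies below min AVC = $5; no output level covers variable cost.
Shutting down limits the loss to fixed cost, $596.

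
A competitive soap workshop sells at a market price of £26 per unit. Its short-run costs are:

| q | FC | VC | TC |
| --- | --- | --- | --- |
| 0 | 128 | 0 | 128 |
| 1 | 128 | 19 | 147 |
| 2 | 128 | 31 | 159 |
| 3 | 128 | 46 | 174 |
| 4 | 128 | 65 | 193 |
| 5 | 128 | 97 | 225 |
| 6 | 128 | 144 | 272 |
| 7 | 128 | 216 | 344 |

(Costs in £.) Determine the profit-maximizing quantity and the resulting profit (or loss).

q = 4; profit = -£89

Profit at each row (π = 26q − TC): q=0: -128; q=1: -121; q=2: -107; q=3: -96; q=4: -89; q=5: -95; q=6: -116; q=7: -162.
Profit is maximized at q = 4. AVC there is 65/4 = £16.25 ≤ P, so producing beats shutting down (which would give -£128).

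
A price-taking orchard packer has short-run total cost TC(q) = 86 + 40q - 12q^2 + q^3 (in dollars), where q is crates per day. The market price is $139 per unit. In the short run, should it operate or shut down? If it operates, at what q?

Variable cost is VC = 40q - 12q^2 + q^3, so AVC = VC/q = 40 - 12q + q^2 and MC = dTC/dq = 40 - 24q + 3q^2.
The AVC parabola has its vertex at q = 12/2 = 6, where AVC = 40 - 12·6 + 6^2 = $4.
P = $139 exceeds min AVC = $4, so the firm stays open.
Solving P = MC: -99 - 24q + 3q^2 = 0 ⇒ q = -3 or 11. On the upward-sloping branch, q* = 11.
Check: AVC at q = 11 is $29 ≤ P, so revenue covers variable cost.
Profit = P·q − TC = 139·11 − 405 = $1124.

Produce at q = 11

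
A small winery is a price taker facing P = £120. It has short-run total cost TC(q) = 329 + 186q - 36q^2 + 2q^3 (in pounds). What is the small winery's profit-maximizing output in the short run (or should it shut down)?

Strip out fixed cost: VC = 186q - 36q^2 + 2q^3. Then AVC = 186 - 36q + 2q^2 and MC = 186 - 72q + 6q^2.
AVC is minimized where dAVC/dq = -36 + 4q = 0, at q = 9; min AVC = 186 - 36·9 + 2·9^2 = £24.
Since P = £120 ≥ min AVC = £24, price covers variable cost and the firm should produce.
P = MC gives 66 - 72q + 6q^2 = 0, with roots 1 and 11. Take the larger (rising MC): q* = 11.
Check: AVC at q = 11 is £32 ≤ P, so revenue covers variable cost.
Profit = P·q − TC = 120·11 − 681 = £639.

Produce at q = 11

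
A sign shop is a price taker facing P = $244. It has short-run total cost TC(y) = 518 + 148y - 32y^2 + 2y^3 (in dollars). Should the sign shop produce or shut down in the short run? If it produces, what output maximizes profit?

From TC, MC = TC'(y) = 148 - 64y + 6y^2 and AVC = VC/y = 148 - 32y + 2y^2.
AVC is minimized where dAVC/dy = -32 + 4y = 0, at y = 8; min AVC = 148 - 32·8 + 2·8^2 = $20.
Since P = $244 ≥ min AVC = $20, price covers variable cost and the firm should produce.
Set P = MC: 244 = 148 - 64y + 6y^2 → -96 - 64y + 6y^2 = 0. The roots are y = -4/3 and y = 12; the profit-maximizing output is on the rising part of MC, so y* = 12.
Check: AVC at y = 12 is $52 ≤ P, so revenue covers variable cost.
Profit = P·y − TC = 244·12 − 1142 = $1786.

Produce at y = 12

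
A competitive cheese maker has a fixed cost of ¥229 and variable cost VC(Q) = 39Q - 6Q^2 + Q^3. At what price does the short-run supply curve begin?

¥30 per unit

The shutdown price is the minimum of AVC. VC = 39Q - 6Q^2 + Q^3, so AVC = 39 - 6Q + Q^2.
At the minimum of AVC, MC = AVC. MC = 39 - 12Q + 3Q^2; setting MC = AVC gives 2Q^2 - 6Q = 0, so Q = 3. min AVC = 30.
The firm shuts down for any P below ¥30.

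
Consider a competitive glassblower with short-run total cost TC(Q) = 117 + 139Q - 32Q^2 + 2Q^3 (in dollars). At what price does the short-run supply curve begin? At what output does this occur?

$11 per unit, at Q = 8

Short-run supply begins at min AVC. From VC = 139Q - 32Q^2 + 2Q^3, AVC = 139 - 32Q + 2Q^2.
At the minimum of AVC, MC = AVC. MC = 139 - 64Q + 6Q^2; setting MC = AVC gives 4Q^2 - 32Q = 0, so Q = 8. min AVC = 11.
The firm shuts down for any P below $11.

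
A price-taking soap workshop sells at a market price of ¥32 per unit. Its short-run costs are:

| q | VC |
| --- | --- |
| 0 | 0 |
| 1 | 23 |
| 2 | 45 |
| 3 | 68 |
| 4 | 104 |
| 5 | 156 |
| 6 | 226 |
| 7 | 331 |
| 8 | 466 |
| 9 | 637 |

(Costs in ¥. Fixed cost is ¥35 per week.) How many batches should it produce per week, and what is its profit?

q = 3; profit = -¥7

Profit at each row (π = 32q − TC): q=0: -35; q=1: -26; q=2: -16; q=3: -7; q=4: -11; q=5: -31; q=6: -69; q=7: -142; q=8: -245; q=9: -384.
Profit is maximized at q = 3. AVC there is 68/3 = ¥22.67 ≤ P, so producing beats shutting down (which would give -¥35).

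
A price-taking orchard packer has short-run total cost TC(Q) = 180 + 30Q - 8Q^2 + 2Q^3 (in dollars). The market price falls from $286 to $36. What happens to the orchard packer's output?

AVC = 30 - 8Q + 2Q^2, minimized at Q = 2 where min AVC = $22. MC = 30 - 16Q + 6Q^2.
With P = $286 above the shutdown price, P = MC gives Q = 8.
At P = $36 ≥ min AVC, set P = MC: Q = 3. The firm stays open but cuts output.

Output falls from 8 to 3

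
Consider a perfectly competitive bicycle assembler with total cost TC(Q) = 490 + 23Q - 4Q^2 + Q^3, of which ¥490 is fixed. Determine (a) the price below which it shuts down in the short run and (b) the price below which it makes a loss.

Shutdown price = ¥19; break-even price = ¥114

AVC = 23 - 4Q + Q^2; minimized at Q = 2, giving min AVC = ¥19. That is the shutdown price.
ATC = 490/Q + 23 - 4Q + Q^2. Setting dATC/dQ = −490/Q^2 − 4 + 2Q = 0 gives Q = 7 (since 2·7^3 − 4·7^2 = 490).
min ATC = 490/7 + 23 − 4·7 + 7^2 = ¥114. That is the break-even price.
For ¥19 ≤ P < ¥114 the firm produces at a loss; below ¥19 it shuts down.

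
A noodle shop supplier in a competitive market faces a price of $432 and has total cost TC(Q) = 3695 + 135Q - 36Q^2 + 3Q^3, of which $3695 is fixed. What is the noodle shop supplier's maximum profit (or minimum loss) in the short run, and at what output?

Profit = -$65 at Q = 11

AVC = 135 - 36Q + 3Q^2 has its minimum $27 at Q = 6; price $432 clears that bar, so the firm operates.
MC = 135 - 72Q + 9Q^2. Setting P = MC and taking the root on the rising branch gives Q* = 11.
TR = 432·11 = 4752. TC = 3695 + 1122 = 4817. Profit = 4752 − 4817 = -$65.
Shutting down would mean losing the fixed cost of $3695, so operating at a loss of $65 is better by $3630.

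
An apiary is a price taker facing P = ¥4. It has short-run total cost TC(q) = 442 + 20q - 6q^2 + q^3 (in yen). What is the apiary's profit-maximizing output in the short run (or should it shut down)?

Shut down

Variable cost is VC = 20q - 6q^2 + q^3, so AVC = VC/q = 20 - 6q + q^2 and MC = dTC/dq = 20 - 12q + 3q^2.
AVC is minimized where dAVC/dq = -6 + 2q = 0, at q = 3; min AVC = 20 - 6·3 + 3^2 = ¥11.
P = ¥4 lies below min AVC = ¥11; no output level covers variable cost.
Shutting down limits the loss to fixed cost, ¥442.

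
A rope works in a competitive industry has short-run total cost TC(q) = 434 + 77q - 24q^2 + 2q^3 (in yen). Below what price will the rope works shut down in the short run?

¥5 per unit

Short-run supply begins at min AVC. From VC = 77q - 24q^2 + 2q^3, AVC = 77 - 24q + 2q^2.
dAVC/dq = -24 + 4q = 0 gives q = 6. min AVC = 77 - 24·6 + 2·6^2 = 5.
So the shutdown price is ¥5.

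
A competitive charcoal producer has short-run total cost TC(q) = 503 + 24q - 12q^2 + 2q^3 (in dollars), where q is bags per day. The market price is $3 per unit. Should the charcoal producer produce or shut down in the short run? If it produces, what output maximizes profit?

From TC, MC = TC'(q) = 24 - 24q + 6q^2 and AVC = VC/q = 24 - 12q + 2q^2.
AVC is minimized where dAVC/dq = -12 + 4q = 0, at q = 3; min AVC = 24 - 12·3 + 2·3^2 = $6.
With P < min AVC ($3 < $6), every unit sold adds to the loss.
The firm minimizes its loss by shutting down and losing only its fixed cost of $503.

Shut down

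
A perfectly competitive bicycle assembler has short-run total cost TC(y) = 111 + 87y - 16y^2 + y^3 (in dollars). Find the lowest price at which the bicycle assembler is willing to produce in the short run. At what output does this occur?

The shutdown price is the minimum of AVC. VC = 87y - 16y^2 + y^3, so AVC = 87 - 16y + y^2.
dAVC/dy = -16 + 2y = 0 gives y = 8. min AVC = 87 - 16·8 + 8^2 = 23.
So the shutdown price is $23.

$23 per unit, at y = 8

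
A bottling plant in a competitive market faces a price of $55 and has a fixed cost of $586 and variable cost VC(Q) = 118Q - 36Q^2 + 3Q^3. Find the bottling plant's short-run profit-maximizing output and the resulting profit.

Profit = -$292 at Q = 7

AVC = 118 - 36Q + 3Q^2; min AVC = $10 at Q = 6. Since P = $55 ≥ min AVC, the firm produces.
MC = 118 - 72Q + 9Q^2. Setting P = MC and taking the root on the rising branch gives Q* = 7.
TR = 55·7 = 385. TC = 586 + 91 = 677. Profit = 385 − 677 = -$292.
By producing, the firm covers all variable cost plus $294 of fixed cost; shutting down would lose the full $586.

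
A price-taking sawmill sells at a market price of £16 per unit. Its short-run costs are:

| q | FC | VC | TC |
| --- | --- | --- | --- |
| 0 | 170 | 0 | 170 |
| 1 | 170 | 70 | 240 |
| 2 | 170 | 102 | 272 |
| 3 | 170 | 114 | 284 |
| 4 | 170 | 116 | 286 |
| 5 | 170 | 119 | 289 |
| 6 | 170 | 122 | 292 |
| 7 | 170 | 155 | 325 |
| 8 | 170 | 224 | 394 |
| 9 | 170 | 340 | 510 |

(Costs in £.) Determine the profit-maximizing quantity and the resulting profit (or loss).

q = 0 (shut down); profit = -£170

Tabulate TR − TC: q=0: -170; q=1: -224; q=2: -240; q=3: -236; q=4: -222; q=5: -209; q=6: -196; q=7: -213; q=8: -266; q=9: -366.
Profit is highest at q = 0. Equivalently, the lowest AVC in the table is 122/6 ≈ £20.33 at q = 6, and P = £16 falls below it — price never covers variable cost, so the firm shuts down and loses only its fixed cost.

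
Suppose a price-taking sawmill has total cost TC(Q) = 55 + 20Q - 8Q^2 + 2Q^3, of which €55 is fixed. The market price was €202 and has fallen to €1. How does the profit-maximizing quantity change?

Output falls from 7 to 0 (the firm shuts down)

MC = 20 - 16Q + 6Q^2; the shutdown threshold is min AVC = €12 (at Q = 2).
With P = €202 above the shutdown price, P = MC gives Q = 7.
At P = €1 < min AVC = €12, price no longer covers variable cost at any output, so the firm shuts down: Q = 0.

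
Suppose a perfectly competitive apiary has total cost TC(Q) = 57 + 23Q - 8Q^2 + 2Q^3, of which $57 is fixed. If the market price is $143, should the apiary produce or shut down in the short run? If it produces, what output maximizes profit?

Produce at Q = 6

From TC, MC = TC'(Q) = 23 - 16Q + 6Q^2 and AVC = VC/Q = 23 - 8Q + 2Q^2.
AVC hits its minimum where MC = AVC, at Q = 2, giving min AVC = 23 - 8·2 + 2·2^2 = $15.
Because $143 ≥ $15, revenue can cover variable cost; the firm operates.
Set P = MC: 143 = 23 - 16Q + 6Q^2 → -120 - 16Q + 6Q^2 = 0. The roots are Q = -10/3 and Q = 6; the profit-maximizing output is on the rising part of MC, so Q* = 6.
Check: AVC at Q = 6 is $47 ≤ P, so revenue covers variable cost.
Profit = P·Q − TC = 143·6 − 339 = $519.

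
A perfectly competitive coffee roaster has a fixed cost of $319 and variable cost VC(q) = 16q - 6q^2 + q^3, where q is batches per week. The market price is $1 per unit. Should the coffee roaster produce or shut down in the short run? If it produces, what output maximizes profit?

Variable cost is VC = 16q - 6q^2 + q^3, so AVC = VC/q = 16 - 6q + q^2 and MC = dTC/dq = 16 - 12q + 3q^2.
AVC is minimized where dAVC/dq = -6 + 2q = 0, at q = 3; min AVC = 16 - 6·3 + 3^2 = $7.
P = $1 lies below min AVC = $7; no output level covers variable cost.
Best response: produce nothing and absorb the $319 fixed cost.

Shut down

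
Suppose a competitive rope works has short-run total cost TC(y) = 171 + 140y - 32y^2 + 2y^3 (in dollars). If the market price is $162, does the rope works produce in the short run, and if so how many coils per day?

Variable cost is VC = 140y - 32y^2 + 2y^3, so AVC = VC/y = 140 - 32y + 2y^2 and MC = dTC/dy = 140 - 64y + 6y^2.
The AVC parabola has its vertex at y = 32/4 = 8, where AVC = 140 - 32·8 + 2·8^2 = $12.
Because $162 ≥ $12, revenue can cover variable cost; the firm operates.
P = MC gives -22 - 64y + 6y^2 = 0, with roots -1/3 and 11. Take the larger (rising MC): y* = 11.
Check: AVC at y = 11 is $30 ≤ P, so revenue covers variable cost.
Profit = P·y − TC = 162·11 − 501 = $1281.

Produce at y = 11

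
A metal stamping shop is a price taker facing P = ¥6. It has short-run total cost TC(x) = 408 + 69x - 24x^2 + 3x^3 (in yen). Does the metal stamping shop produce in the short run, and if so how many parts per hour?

Shut down

From TC, MC = TC'(x) = 69 - 48x + 9x^2 and AVC = VC/x = 69 - 24x + 3x^2.
The AVC parabola has its vertex at x = 24/6 = 4, where AVC = 69 - 24·4 + 3·4^2 = ¥21.
Since P = ¥6 < min AVC = ¥21, price fails to cover variable cost at any output.
Shutting down limits the loss to fixed cost, ¥408.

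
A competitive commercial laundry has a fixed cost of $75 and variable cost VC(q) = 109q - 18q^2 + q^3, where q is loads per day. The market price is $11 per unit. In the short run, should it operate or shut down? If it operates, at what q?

Strip out fixed cost: VC = 109q - 18q^2 + q^3. Then AVC = 109 - 18q + q^2 and MC = 109 - 36q + 3q^2.
AVC is minimized where dAVC/dq = -18 + 2q = 0, at q = 9; min AVC = 109 - 18·9 + 9^2 = $28.
Since P = $11 < min AVC = $28, price fails to cover variable cost at any output.
Shutting down limits the loss to fixed cost, $75.

Shut down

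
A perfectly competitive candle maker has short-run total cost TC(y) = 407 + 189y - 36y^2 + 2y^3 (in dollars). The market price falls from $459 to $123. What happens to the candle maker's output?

Output falls from 15 to 11

MC = 189 - 72y + 6y^2; the shutdown threshold is min AVC = $27 (at y = 9).
At P = $459 ≥ min AVC, set P = MC on the rising branch: y = 15.
At P = $123 ≥ min AVC, set P = MC: y = 11. The firm stays open but cuts output.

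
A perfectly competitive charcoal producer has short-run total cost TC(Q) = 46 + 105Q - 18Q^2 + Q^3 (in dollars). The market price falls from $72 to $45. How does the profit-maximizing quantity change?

Output falls from 11 to 10

AVC = 105 - 18Q + Q^2, minimized at Q = 9 where min AVC = $24. MC = 105 - 36Q + 3Q^2.
At P = $72 ≥ min AVC, set P = MC on the rising branch: Q = 11.
At P = $45 ≥ min AVC, set P = MC: Q = 10. The firm stays open but cuts output.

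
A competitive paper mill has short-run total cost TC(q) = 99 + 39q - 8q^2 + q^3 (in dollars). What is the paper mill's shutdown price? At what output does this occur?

$23 per unit, at q = 4

The shutdown price is the minimum of AVC. VC = 39q - 8q^2 + q^3, so AVC = 39 - 8q + q^2.
At the minimum of AVC, MC = AVC. MC = 39 - 16q + 3q^2; setting MC = AVC gives 2q^2 - 8q = 0, so q = 4. min AVC = 23.
So the shutdown price is $23.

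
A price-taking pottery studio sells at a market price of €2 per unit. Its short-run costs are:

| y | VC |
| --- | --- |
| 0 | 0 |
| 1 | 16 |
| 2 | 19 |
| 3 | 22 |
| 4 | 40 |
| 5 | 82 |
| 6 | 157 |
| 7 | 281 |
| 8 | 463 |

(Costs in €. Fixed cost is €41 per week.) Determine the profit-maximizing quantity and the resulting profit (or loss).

Profit at each row (π = 2y − TC): y=0: -41; y=1: -55; y=2: -56; y=3: -57; y=4: -73; y=5: -113; y=6: -186; y=7: -308; y=8: -488.
Profit is highest at y = 0. Equivalently, the lowest AVC in the table is 22/3 ≈ €7.33 at y = 3, and P = €2 falls below it — price never covers variable cost, so the firm shuts down and loses only its fixed cost.

y = 0 (shut down); profit = -€41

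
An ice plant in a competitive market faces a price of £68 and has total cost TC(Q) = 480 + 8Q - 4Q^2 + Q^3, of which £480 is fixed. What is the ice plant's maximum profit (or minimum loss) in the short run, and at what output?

Profit = -£192 at Q = 6

AVC = 8 - 4Q + Q^2; min AVC = £4 at Q = 2. Since P = £68 ≥ min AVC, the firm produces.
MC = 8 - 8Q + 3Q^2. Setting P = MC and taking the root on the rising branch gives Q* = 6.
TR = 68·6 = 408. TC = 480 + 120 = 600. Profit = 408 − 600 = -£192.
That loss of £192 beats the £480 the firm would lose by shutting down; producing recovers £288 of fixed cost.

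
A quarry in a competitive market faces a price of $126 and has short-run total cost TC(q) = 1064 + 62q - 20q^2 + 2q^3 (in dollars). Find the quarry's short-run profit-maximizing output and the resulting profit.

Profit = -$296 at q = 8

AVC = 62 - 20q + 2q^2; min AVC = $12 at q = 5. Since P = $126 ≥ min AVC, the firm produces.
MC = 62 - 40q + 6q^2. Setting P = MC and taking the root on the rising branch gives q* = 8.
TR = 126·8 = 1008. TC = 1064 + 240 = 1304. Profit = 1008 − 1304 = -$296.
By producing, the firm covers all variable cost plus $768 of fixed cost; shutting down would lose the full $1064.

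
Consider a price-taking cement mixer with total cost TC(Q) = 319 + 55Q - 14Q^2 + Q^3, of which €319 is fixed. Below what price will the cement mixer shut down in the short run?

€6 per unit

The firm shuts down when price falls below the minimum of average variable cost. AVC = VC/Q = 55 - 14Q + Q^2.
At the minimum of AVC, MC = AVC. MC = 55 - 28Q + 3Q^2; setting MC = AVC gives 2Q^2 - 14Q = 0, so Q = 7. min AVC = 6.
So the shutdown price is €6.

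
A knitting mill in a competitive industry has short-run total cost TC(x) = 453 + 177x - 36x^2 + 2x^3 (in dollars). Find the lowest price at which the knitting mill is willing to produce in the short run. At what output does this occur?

$15 per unit, at x = 9

Short-run supply begins at min AVC. From VC = 177x - 36x^2 + 2x^3, AVC = 177 - 36x + 2x^2.
At the minimum of AVC, MC = AVC. MC = 177 - 72x + 6x^2; setting MC = AVC gives 4x^2 - 36x = 0, so x = 9. min AVC = 15.
So the shutdown price is $15.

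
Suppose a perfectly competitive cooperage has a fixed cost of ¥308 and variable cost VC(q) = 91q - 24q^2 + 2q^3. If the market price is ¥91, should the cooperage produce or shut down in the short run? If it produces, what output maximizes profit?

Produce at q = 8

Strip out fixed cost: VC = 91q - 24q^2 + 2q^3. Then AVC = 91 - 24q + 2q^2 and MC = 91 - 48q + 6q^2.
AVC hits its minimum where MC = AVC, at q = 6, giving min AVC = 91 - 24·6 + 2·6^2 = ¥19.
Since P = ¥91 ≥ min AVC = ¥19, price covers variable cost and the firm should produce.
P = MC gives -48q + 6q^2 = 0, with roots 0 and 8. Take the larger (rising MC): q* = 8.
Check: AVC at q = 8 is ¥27 ≤ P, so revenue covers variable cost.
Profit = P·q − TC = 91·8 − 524 = ¥204.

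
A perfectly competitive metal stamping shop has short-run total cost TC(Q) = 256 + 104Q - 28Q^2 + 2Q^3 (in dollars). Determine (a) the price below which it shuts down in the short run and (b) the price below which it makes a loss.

Shutdown price = min AVC. AVC = 104 - 28Q + 2Q^2, with vertex at Q = 7 and minimum $6.
ATC = 256/Q + 104 - 28Q + 2Q^2. Setting dATC/dQ = −256/Q^2 − 28 + 4Q = 0 gives Q = 8 (since 4·8^3 − 28·8^2 = 256).
min ATC = 256/8 + 104 − 28·8 + 2·8^2 = $40. That is the break-even price.
Between these two prices the firm operates at a loss; above $40 it earns a profit.

Shutdown price = $6; break-even price = $40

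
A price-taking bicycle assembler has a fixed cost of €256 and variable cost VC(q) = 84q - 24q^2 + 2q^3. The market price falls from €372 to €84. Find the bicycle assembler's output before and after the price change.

AVC = 84 - 24q + 2q^2, minimized at q = 6 where min AVC = €12. MC = 84 - 48q + 6q^2.
With P = €372 above the shutdown price, P = MC gives q = 12.
At P = €84 ≥ min AVC, set P = MC: q = 8. The firm stays open but cuts output.

Output falls from 12 to 8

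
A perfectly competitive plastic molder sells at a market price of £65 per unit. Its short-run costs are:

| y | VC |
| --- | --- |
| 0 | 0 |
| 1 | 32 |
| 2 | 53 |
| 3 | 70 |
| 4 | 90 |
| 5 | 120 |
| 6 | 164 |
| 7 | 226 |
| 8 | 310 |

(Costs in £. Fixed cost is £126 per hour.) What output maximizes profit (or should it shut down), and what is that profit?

Tabulate TR − TC: y=0: -126; y=1: -93; y=2: -49; y=3: -1; y=4: 44; y=5: 79; y=6: 100; y=7: 103; y=8: 84.
Profit is maximized at y = 7. AVC there is 226/7 = £32.29 ≤ P, so producing beats shutting down (which would give -£126).

y = 7; profit = £103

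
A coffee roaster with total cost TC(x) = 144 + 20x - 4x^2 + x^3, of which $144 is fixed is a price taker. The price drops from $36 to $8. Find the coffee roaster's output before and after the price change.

Output falls from 4 to 0 (the firm shuts down)

MC = 20 - 8x + 3x^2; the shutdown threshold is min AVC = $16 (at x = 2).
At P = $36 ≥ min AVC, set P = MC on the rising branch: x = 4.
At P = $8 < min AVC = $16, price no longer covers variable cost at any output, so the firm shuts down: x = 0.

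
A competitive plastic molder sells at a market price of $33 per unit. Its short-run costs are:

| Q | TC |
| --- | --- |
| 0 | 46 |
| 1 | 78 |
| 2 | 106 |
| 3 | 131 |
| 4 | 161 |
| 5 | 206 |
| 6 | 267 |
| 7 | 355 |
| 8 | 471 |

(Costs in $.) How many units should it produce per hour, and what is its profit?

Compute π = P·Q − TC at each output: Q=0: -46; Q=1: -45; Q=2: -40; Q=3: -32; Q=4: -29; Q=5: -41; Q=6: -69; Q=7: -124; Q=8: -207.
Profit is maximized at Q = 4. AVC there is 115/4 = $28.75 ≤ P, so producing beats shutting down (which would give -$46).

Q = 4; profit = -$29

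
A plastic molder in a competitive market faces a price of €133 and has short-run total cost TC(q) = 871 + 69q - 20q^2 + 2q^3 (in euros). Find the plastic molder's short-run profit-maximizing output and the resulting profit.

AVC = 69 - 20q + 2q^2; min AVC = €19 at q = 5. Since P = €133 ≥ min AVC, the firm produces.
With MC = 69 - 40q + 6q^2, P = MC on the upward-sloping part at q* = 8.
TR = 133·8 = 1064. TC = 871 + 296 = 1167. Profit = 1064 − 1167 = -€103.
That loss of €103 beats the €871 the firm would lose by shutting down; producing recovers €768 of fixed cost.

Profit = -€103 at q = 8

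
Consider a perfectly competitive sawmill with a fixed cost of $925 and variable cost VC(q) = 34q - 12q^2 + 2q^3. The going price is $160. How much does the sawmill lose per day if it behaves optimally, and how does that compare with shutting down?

AVC = 34 - 12q + 2q^2; min AVC = $16 at q = 3. Since P = $160 ≥ min AVC, the firm produces.
MC = 34 - 24q + 6q^2. Setting P = MC and taking the root on the rising branch gives q* = 7.
TR = 160·7 = 1120. TC = 925 + 336 = 1261. Profit = 1120 − 1261 = -$141.
That loss of $141 beats the $925 the firm would lose by shutting down; producing recovers $784 of fixed cost.

Profit = -$141 at q = 7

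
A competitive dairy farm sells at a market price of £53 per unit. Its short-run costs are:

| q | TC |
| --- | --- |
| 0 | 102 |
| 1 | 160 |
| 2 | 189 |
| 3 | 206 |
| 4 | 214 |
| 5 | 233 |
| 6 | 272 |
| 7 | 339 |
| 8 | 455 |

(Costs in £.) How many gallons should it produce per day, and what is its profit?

q = 6; profit = £46

Profit at each row (π = 53q − TC): q=0: -102; q=1: -107; q=2: -83; q=3: -47; q=4: -2; q=5: 32; q=6: 46; q=7: 32; q=8: -31.
Profit is maximized at q = 6. AVC there is 170/6 = £28.33 ≤ P, so producing beats shutting down (which would give -£102).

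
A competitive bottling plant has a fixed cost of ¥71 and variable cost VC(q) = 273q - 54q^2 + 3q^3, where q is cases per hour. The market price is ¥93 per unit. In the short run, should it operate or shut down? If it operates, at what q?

Produce at q = 10

Variable cost is VC = 273q - 54q^2 + 3q^3, so AVC = VC/q = 273 - 54q + 3q^2 and MC = dTC/dq = 273 - 108q + 9q^2.
AVC is minimized where dAVC/dq = -54 + 6q = 0, at q = 9; min AVC = 273 - 54·9 + 3·9^2 = ¥30.
P = ¥93 exceeds min AVC = ¥30, so the firm stays open.
Set P = MC: 93 = 273 - 108q + 9q^2 → 180 - 108q + 9q^2 = 0. The roots are q = 2 and q = 10; the profit-maximizing output is on the rising part of MC, so q* = 10.
Check: AVC at q = 10 is ¥33 ≤ P, so revenue covers variable cost.
Profit = P·q − TC = 93·10 − 401 = ¥529.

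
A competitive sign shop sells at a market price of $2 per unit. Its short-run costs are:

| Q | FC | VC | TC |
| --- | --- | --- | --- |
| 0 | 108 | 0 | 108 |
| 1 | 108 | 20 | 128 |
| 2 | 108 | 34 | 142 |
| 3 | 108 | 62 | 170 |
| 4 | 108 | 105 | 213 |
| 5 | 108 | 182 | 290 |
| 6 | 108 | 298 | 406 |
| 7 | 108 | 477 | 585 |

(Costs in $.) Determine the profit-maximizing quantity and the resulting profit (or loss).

Q = 0 (shut down); profit = -$108

Tabulate TR − TC: Q=0: -108; Q=1: -126; Q=2: -138; Q=3: -164; Q=4: -205; Q=5: -280; Q=6: -394; Q=7: -571.
Profit is highest at Q = 0. Equivalently, the lowest AVC in the table is 34/2 ≈ $17 at Q = 2, and P = $2 falls below it — price never covers variable cost, so the firm shuts down and loses only its fixed cost.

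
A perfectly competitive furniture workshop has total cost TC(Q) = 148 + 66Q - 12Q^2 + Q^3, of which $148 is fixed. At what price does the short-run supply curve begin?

$30 per unit

The shutdown price is the minimum of AVC. VC = 66Q - 12Q^2 + Q^3, so AVC = 66 - 12Q + Q^2.
dAVC/dQ = -12 + 2Q = 0 gives Q = 6. min AVC = 66 - 12·6 + 6^2 = 30.
For P < $30 the firm produces nothing.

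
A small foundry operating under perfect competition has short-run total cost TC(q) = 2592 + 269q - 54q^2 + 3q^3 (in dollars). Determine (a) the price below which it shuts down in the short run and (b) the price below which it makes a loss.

AVC = 269 - 54q + 3q^2; minimized at q = 9, giving min AVC = $26. That is the shutdown price.
ATC = 2592/q + 269 - 54q + 3q^2. Setting dATC/dq = −2592/q^2 − 54 + 6q = 0 gives q = 12 (since 6·12^3 − 54·12^2 = 2592).
min ATC = 2592/12 + 269 − 54·12 + 3·12^2 = $269. That is the break-even price.
Between these two prices the firm operates at a loss; above $269 it earns a profit.

Shutdown price = $26; break-even price = $269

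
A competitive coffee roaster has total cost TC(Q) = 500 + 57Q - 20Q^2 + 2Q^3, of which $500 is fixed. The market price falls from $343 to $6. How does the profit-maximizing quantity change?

Output falls from 11 to 0 (the firm shuts down)

MC = 57 - 40Q + 6Q^2; the shutdown threshold is min AVC = $7 (at Q = 5).
With P = $343 above the shutdown price, P = MC gives Q = 11.
At P = $6 < min AVC = $7, price no longer covers variable cost at any output, so the firm shuts down: Q = 0.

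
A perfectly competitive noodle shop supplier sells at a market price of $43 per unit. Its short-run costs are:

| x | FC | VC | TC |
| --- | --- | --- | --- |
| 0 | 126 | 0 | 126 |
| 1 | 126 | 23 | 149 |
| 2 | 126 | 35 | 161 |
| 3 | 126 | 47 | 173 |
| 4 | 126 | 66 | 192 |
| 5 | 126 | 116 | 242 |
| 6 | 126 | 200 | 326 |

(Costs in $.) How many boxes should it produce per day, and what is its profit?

x = 4; profit = -$20

Tabulate TR − TC: x=0: -126; x=1: -106; x=2: -75; x=3: -44; x=4: -20; x=5: -27; x=6: -68.
Profit is maximized at x = 4. AVC there is 66/4 = $16.50 ≤ P, so producing beats shutting down (which would give -$126).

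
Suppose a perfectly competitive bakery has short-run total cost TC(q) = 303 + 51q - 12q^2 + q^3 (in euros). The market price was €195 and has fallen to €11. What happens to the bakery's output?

Output falls from 12 to 0 (the firm shuts down)

AVC = 51 - 12q + q^2, minimized at q = 6 where min AVC = €15. MC = 51 - 24q + 3q^2.
With P = €195 above the shutdown price, P = MC gives q = 12.
At P = €11 < min AVC = €15, price no longer covers variable cost at any output, so the firm shuts down: q = 0.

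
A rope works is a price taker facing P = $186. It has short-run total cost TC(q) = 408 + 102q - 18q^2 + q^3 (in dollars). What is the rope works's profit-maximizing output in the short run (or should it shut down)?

Produce at q = 14

Variable cost is VC = 102q - 18q^2 + q^3, so AVC = VC/q = 102 - 18q + q^2 and MC = dTC/dq = 102 - 36q + 3q^2.
The AVC parabola has its vertex at q = 18/2 = 9, where AVC = 102 - 18·9 + 9^2 = $21.
Since P = $186 ≥ min AVC = $21, price covers variable cost and the firm should produce.
P = MC gives -84 - 36q + 3q^2 = 0, with roots -2 and 14. Take the larger (rising MC): q* = 14.
Check: AVC at q = 14 is $46 ≤ P, so revenue covers variable cost.
Profit = P·q − TC = 186·14 − 1052 = $1552.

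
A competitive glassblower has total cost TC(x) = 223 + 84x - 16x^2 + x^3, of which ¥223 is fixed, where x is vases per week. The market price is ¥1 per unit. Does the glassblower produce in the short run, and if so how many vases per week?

Shut down

Variable cost is VC = 84x - 16x^2 + x^3, so AVC = VC/x = 84 - 16x + x^2 and MC = dTC/dx = 84 - 32x + 3x^2.
The AVC parabola has its vertex at x = 16/2 = 8, where AVC = 84 - 16·8 + 8^2 = ¥20.
With P < min AVC (¥1 < ¥20), every unit sold adds to the loss.
Shutting down limits the loss to fixed cost, ¥223.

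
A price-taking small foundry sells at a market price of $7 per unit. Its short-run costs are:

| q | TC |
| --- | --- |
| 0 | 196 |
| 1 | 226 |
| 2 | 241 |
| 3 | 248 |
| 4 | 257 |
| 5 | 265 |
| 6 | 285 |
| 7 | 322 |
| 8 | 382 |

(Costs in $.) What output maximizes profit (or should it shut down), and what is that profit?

Profit at each row (π = 7q − TC): q=0: -196; q=1: -219; q=2: -227; q=3: -227; q=4: -229; q=5: -230; q=6: -243; q=7: -273; q=8: -326.
Profit is highest at q = 0. Equivalently, the lowest AVC in the table is 69/5 ≈ $13.80 at q = 5, and P = $7 falls below it — price never covers variable cost, so the firm shuts down and loses only its fixed cost.

q = 0 (shut down); profit = -$196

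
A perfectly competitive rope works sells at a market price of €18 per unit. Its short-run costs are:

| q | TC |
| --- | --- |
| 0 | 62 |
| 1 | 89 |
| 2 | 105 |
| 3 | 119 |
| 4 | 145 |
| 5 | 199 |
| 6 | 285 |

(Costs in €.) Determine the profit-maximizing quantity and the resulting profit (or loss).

Compute π = P·q − TC at each output: q=0: -62; q=1: -71; q=2: -69; q=3: -65; q=4: -73; q=5: -109; q=6: -177.
Profit is highest at q = 0. Equivalently, the lowest AVC in the table is 57/3 ≈ €19 at q = 3, and P = €18 falls below it — price never covers variable cost, so the firm shuts down and loses only its fixed cost.

q = 0 (shut down); profit = -€62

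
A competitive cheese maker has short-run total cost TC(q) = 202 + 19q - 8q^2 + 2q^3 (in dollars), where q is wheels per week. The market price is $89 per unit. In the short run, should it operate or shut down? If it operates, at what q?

Produce at q = 5

From TC, MC = TC'(q) = 19 - 16q + 6q^2 and AVC = VC/q = 19 - 8q + 2q^2.
AVC hits its minimum where MC = AVC, at q = 2, giving min AVC = 19 - 8·2 + 2·2^2 = $11.
P = $89 exceeds min AVC = $11, so the firm stays open.
Set P = MC: 89 = 19 - 16q + 6q^2 → -70 - 16q + 6q^2 = 0. The roots are q = -7/3 and q = 5; the profit-maximizing output is on the rising part of MC, so q* = 5.
Check: AVC at q = 5 is $29 ≤ P, so revenue covers variable cost.
Profit = P·q − TC = 89·5 − 347 = $98.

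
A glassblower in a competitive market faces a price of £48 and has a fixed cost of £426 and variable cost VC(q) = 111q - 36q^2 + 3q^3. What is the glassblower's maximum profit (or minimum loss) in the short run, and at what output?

AVC = 111 - 36q + 3q^2 has its minimum £3 at q = 6; price £48 clears that bar, so the firm operates.
MC = 111 - 72q + 9q^2. Setting P = MC and taking the root on the rising branch gives q* = 7.
TR = 48·7 = 336. TC = 426 + 42 = 468. Profit = 336 − 468 = -£132.
By producing, the firm covers all variable cost plus £294 of fixed cost; shutting down would lose the full £426.

Profit = -£132 at q = 7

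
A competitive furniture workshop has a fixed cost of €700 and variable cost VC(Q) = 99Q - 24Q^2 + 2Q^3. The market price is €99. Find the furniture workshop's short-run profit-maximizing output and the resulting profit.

Profit = -€188 at Q = 8

AVC = 99 - 24Q + 2Q^2 has its minimum €27 at Q = 6; price €99 clears that bar, so the firm operates.
With MC = 99 - 48Q + 6Q^2, P = MC on the upward-sloping part at Q* = 8.
TR = 99·8 = 792. TC = 700 + 280 = 980. Profit = 792 − 980 = -€188.
Shutting down would mean losing the fixed cost of €700, so operating at a loss of €188 is better by €512.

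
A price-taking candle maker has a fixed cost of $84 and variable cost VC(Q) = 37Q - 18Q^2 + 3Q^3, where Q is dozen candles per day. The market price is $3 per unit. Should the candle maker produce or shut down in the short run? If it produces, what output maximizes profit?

Strip out fixed cost: VC = 37Q - 18Q^2 + 3Q^3. Then AVC = 37 - 18Q + 3Q^2 and MC = 37 - 36Q + 9Q^2.
AVC hits its minimum where MC = AVC, at Q = 3, giving min AVC = 37 - 18·3 + 3·3^2 = $10.
Since P = $3 < min AVC = $10, price fails to cover variable cost at any output.
Shutting down limits the loss to fixed cost, $84.

Shut down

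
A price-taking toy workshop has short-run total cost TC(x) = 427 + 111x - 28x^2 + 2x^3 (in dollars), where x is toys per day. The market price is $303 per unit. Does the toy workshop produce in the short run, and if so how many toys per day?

Produce at x = 12

Strip out fixed cost: VC = 111x - 28x^2 + 2x^3. Then AVC = 111 - 28x + 2x^2 and MC = 111 - 56x + 6x^2.
The AVC parabola has its vertex at x = 28/4 = 7, where AVC = 111 - 28·7 + 2·7^2 = $13.
Since P = $303 ≥ min AVC = $13, price covers variable cost and the firm should produce.
Solving P = MC: -192 - 56x + 6x^2 = 0 ⇒ x = -8/3 or 12. On the upward-sloping branch, x* = 12.
Check: AVC at x = 12 is $63 ≤ P, so revenue covers variable cost.
Profit = P·x − TC = 303·12 − 1183 = $2453.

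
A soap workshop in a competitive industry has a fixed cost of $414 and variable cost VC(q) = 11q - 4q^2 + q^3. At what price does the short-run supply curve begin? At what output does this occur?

$7 per unit, at q = 2

Short-run supply begins at min AVC. From VC = 11q - 4q^2 + q^3, AVC = 11 - 4q + q^2.
dAVC/dq = -4 + 2q = 0 gives q = 2. min AVC = 11 - 4·2 + 2^2 = 7.
The firm shuts down for any P below $7.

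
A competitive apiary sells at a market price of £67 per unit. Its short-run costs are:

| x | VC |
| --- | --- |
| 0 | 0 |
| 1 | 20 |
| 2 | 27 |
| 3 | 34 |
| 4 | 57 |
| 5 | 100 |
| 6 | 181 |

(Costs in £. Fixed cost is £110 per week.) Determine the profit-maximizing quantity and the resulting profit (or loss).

x = 5; profit = £125

Profit at each row (π = 67x − TC): x=0: -110; x=1: -63; x=2: -3; x=3: 57; x=4: 101; x=5: 125; x=6: 111.
Profit is maximized at x = 5. AVC there is 100/5 = £20 ≤ P, so producing beats shutting down (which would give -£110).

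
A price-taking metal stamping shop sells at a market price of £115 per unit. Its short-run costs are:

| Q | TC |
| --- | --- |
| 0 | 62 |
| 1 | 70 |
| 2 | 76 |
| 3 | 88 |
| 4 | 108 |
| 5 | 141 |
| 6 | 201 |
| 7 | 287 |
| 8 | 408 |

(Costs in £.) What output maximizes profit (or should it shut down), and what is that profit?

Q = 7; profit = £518

Compute π = P·Q − TC at each output: Q=0: -62; Q=1: 45; Q=2: 154; Q=3: 257; Q=4: 352; Q=5: 434; Q=6: 489; Q=7: 518; Q=8: 512.
Profit is maximized at Q = 7. AVC there is 225/7 = £32.14 ≤ P, so producing beats shutting down (which would give -£62).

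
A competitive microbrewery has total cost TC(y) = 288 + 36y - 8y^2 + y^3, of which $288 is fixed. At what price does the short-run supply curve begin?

$20 per unit

The firm shuts down when price falls below the minimum of average variable cost. AVC = VC/y = 36 - 8y + y^2.
At the minimum of AVC, MC = AVC. MC = 36 - 16y + 3y^2; setting MC = AVC gives 2y^2 - 8y = 0, so y = 4. min AVC = 20.
For P < $20 the firm produces nothing.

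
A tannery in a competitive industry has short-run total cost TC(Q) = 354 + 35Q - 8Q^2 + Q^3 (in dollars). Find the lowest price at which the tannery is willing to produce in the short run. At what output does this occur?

$19 per unit, at Q = 4

Short-run supply begins at min AVC. From VC = 35Q - 8Q^2 + Q^3, AVC = 35 - 8Q + Q^2.
dAVC/dQ = -8 + 2Q = 0 gives Q = 4. min AVC = 35 - 8·4 + 4^2 = 19.
The firm shuts down for any P below $19.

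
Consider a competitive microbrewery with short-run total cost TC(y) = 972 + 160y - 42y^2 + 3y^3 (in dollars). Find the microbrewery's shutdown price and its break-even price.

Shutdown price = $13; break-even price = $133

AVC = 160 - 42y + 3y^2; minimized at y = 7, giving min AVC = $13. That is the shutdown price.
ATC = 972/y + 160 - 42y + 3y^2. Setting dATC/dy = −972/y^2 − 42 + 6y = 0 gives y = 9 (since 6·9^3 − 42·9^2 = 972).
min ATC = 972/9 + 160 − 42·9 + 3·9^2 = $133. That is the break-even price.
Between these two prices the firm operates at a loss; above $133 it earns a profit.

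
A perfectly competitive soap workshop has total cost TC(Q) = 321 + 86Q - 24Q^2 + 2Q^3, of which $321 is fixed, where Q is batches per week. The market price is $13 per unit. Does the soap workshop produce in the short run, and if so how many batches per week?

Strip out fixed cost: VC = 86Q - 24Q^2 + 2Q^3. Then AVC = 86 - 24Q + 2Q^2 and MC = 86 - 48Q + 6Q^2.
AVC hits its minimum where MC = AVC, at Q = 6, giving min AVC = 86 - 24·6 + 2·6^2 = $14.
With P < min AVC ($13 < $14), every unit sold adds to the loss.
Shutting down limits the loss to fixed cost, $321.

Shut down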